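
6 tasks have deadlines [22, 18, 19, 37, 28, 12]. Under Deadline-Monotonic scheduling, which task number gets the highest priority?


Sort tasks by relative deadline (ascending):
  Task 6: deadline = 12
  Task 2: deadline = 18
  Task 3: deadline = 19
  Task 1: deadline = 22
  Task 5: deadline = 28
  Task 4: deadline = 37
Priority order (highest first): [6, 2, 3, 1, 5, 4]
Highest priority task = 6

6


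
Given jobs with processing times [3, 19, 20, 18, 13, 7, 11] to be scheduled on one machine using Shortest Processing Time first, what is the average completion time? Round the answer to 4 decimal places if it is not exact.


Sort jobs by processing time (SPT order): [3, 7, 11, 13, 18, 19, 20]
Compute completion times sequentially:
  Job 1: processing = 3, completes at 3
  Job 2: processing = 7, completes at 10
  Job 3: processing = 11, completes at 21
  Job 4: processing = 13, completes at 34
  Job 5: processing = 18, completes at 52
  Job 6: processing = 19, completes at 71
  Job 7: processing = 20, completes at 91
Sum of completion times = 282
Average completion time = 282/7 = 40.2857

40.2857


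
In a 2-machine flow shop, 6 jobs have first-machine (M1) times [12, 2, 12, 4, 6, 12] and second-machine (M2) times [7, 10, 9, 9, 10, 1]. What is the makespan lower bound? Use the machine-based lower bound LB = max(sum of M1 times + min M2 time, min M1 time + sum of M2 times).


LB1 = sum(M1 times) + min(M2 times) = 48 + 1 = 49
LB2 = min(M1 times) + sum(M2 times) = 2 + 46 = 48
Lower bound = max(LB1, LB2) = max(49, 48) = 49

49


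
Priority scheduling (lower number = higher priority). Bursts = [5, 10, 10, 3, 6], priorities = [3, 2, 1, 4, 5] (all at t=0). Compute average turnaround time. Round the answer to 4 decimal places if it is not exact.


Sort by priority (ascending = highest first):
Order: [(1, 10), (2, 10), (3, 5), (4, 3), (5, 6)]
Completion times:
  Priority 1, burst=10, C=10
  Priority 2, burst=10, C=20
  Priority 3, burst=5, C=25
  Priority 4, burst=3, C=28
  Priority 5, burst=6, C=34
Average turnaround = 117/5 = 23.4

23.4


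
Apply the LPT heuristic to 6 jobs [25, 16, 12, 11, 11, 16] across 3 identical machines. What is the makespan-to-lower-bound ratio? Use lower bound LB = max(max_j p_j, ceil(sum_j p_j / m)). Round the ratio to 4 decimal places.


LPT order: [25, 16, 16, 12, 11, 11]
Machine loads after assignment: [36, 28, 27]
LPT makespan = 36
Lower bound = max(max_job, ceil(total/3)) = max(25, 31) = 31
Ratio = 36 / 31 = 1.1613

1.1613


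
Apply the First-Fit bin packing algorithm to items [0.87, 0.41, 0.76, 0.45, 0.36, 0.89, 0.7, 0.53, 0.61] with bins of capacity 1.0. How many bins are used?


Place items sequentially using First-Fit:
  Item 0.87 -> new Bin 1
  Item 0.41 -> new Bin 2
  Item 0.76 -> new Bin 3
  Item 0.45 -> Bin 2 (now 0.86)
  Item 0.36 -> new Bin 4
  Item 0.89 -> new Bin 5
  Item 0.7 -> new Bin 6
  Item 0.53 -> Bin 4 (now 0.89)
  Item 0.61 -> new Bin 7
Total bins used = 7

7


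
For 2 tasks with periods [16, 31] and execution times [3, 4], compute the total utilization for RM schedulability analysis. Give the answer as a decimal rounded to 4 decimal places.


Compute individual utilizations (exact fractions):
  Task 1: C/T = 3/16 (approx. 0.1875)
  Task 2: C/T = 4/31 (approx. 0.129)
Total utilization U = 3/16 + 4/31 = 157/496
Rounded to 4 decimal places: U = 0.3165
RM (Liu & Layland) bound for 2 tasks = 0.828427; compare with U = 157/496 (approx. 0.316532)
U <= bound, so schedulable by RM sufficient condition.

0.3165


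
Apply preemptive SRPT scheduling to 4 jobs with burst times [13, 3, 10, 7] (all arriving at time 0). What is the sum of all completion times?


Since all jobs arrive at t=0, SRPT equals SPT ordering.
SPT order: [3, 7, 10, 13]
Completion times:
  Job 1: p=3, C=3
  Job 2: p=7, C=10
  Job 3: p=10, C=20
  Job 4: p=13, C=33
Total completion time = 3 + 10 + 20 + 33 = 66

66


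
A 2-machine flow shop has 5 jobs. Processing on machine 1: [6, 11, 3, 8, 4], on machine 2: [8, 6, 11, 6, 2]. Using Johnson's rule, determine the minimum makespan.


Apply Johnson's rule:
  Group 1 (a <= b): [(3, 3, 11), (1, 6, 8)]
  Group 2 (a > b): [(2, 11, 6), (4, 8, 6), (5, 4, 2)]
Optimal job order: [3, 1, 2, 4, 5]
Schedule:
  Job 3: M1 done at 3, M2 done at 14
  Job 1: M1 done at 9, M2 done at 22
  Job 2: M1 done at 20, M2 done at 28
  Job 4: M1 done at 28, M2 done at 34
  Job 5: M1 done at 32, M2 done at 36
Makespan = 36

36


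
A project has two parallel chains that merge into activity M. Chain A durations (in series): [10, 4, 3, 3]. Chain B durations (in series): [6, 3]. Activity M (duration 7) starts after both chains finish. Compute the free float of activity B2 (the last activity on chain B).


ES(B2) = sum of predecessors on chain B = 6
EF(B2) = ES + duration = 6 + 3 = 9
Successor of B2 is M. ES(M) = max(sum(A), sum(B)) = max(20, 9) = 20
Free float = ES(successor) - EF(current) = 20 - 9 = 11

11


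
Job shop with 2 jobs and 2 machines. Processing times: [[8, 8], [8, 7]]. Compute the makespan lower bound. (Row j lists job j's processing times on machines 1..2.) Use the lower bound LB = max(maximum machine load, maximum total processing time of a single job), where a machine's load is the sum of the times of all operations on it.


Machine loads:
  Machine 1: 8 + 8 = 16
  Machine 2: 8 + 7 = 15
Max machine load = 16
Job totals:
  Job 1: 16
  Job 2: 15
Max job total = 16
Lower bound = max(16, 16) = 16

16


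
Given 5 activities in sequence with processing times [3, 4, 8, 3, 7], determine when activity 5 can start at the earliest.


Activity 5 starts after activities 1 through 4 complete.
Predecessor durations: [3, 4, 8, 3]
ES = 3 + 4 + 8 + 3 = 18

18


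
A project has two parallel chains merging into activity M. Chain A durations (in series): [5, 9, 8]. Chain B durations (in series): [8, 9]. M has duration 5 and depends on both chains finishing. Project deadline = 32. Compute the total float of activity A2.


Forward pass: ES(A2) = sum of predecessors on chain A = 5
EF = ES + duration = 5 + 9 = 14
Backward pass: LF(M) = deadline = 32; LS(M) = 32 - 5 = 27
LF(A2) = LS(M) - sum(successors on chain A) = 27 - 8 = 19
LS = LF - duration = 19 - 9 = 10
Total float = LS - ES = 10 - 5 = 5

5


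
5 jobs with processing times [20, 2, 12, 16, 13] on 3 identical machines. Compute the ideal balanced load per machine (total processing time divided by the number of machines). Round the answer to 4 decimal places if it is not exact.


Total processing time = 20 + 2 + 12 + 16 + 13 = 63
Number of machines = 3
Ideal balanced load = 63 / 3 = 21.0

21.0


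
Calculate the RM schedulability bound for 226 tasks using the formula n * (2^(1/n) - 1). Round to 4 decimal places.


Compute 2^(1/226) = 1.0030717310
Subtract 1: 1.0030717310 - 1 = 0.0030717310
Multiply by n: 226 * 0.0030717310 = 0.6942112060
Round to 4 dp: 0.6942

0.6942


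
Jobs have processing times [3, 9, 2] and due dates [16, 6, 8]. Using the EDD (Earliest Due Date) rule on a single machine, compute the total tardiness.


Sort by due date (EDD order): [(9, 6), (2, 8), (3, 16)]
Compute completion times and tardiness:
  Job 1: p=9, d=6, C=9, tardiness=max(0,9-6)=3
  Job 2: p=2, d=8, C=11, tardiness=max(0,11-8)=3
  Job 3: p=3, d=16, C=14, tardiness=max(0,14-16)=0
Total tardiness = 6

6


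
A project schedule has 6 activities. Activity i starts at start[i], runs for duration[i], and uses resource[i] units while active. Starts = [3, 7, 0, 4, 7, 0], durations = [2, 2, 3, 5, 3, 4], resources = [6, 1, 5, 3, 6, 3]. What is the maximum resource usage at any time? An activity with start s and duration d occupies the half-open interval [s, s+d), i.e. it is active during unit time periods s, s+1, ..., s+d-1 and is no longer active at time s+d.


Each activity i is active on [start_i, start_i + duration_i).
Compute total resource usage per time slot:
  t=0: active resources = [5, 3], total = 8
  t=1: active resources = [5, 3], total = 8
  t=2: active resources = [5, 3], total = 8
  t=3: active resources = [6, 3], total = 9
  t=4: active resources = [6, 3], total = 9
  t=5: active resources = [3], total = 3
  t=6: active resources = [3], total = 3
  t=7: active resources = [1, 3, 6], total = 10
  t=8: active resources = [1, 3, 6], total = 10
  t=9: active resources = [6], total = 6
Peak resource demand = 10

10


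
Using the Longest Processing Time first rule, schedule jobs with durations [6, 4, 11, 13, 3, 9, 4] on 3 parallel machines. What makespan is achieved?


Sort jobs in decreasing order (LPT): [13, 11, 9, 6, 4, 4, 3]
Assign each job to the least loaded machine:
  Machine 1: jobs [13, 4], load = 17
  Machine 2: jobs [11, 4, 3], load = 18
  Machine 3: jobs [9, 6], load = 15
Makespan = max load = 18

18


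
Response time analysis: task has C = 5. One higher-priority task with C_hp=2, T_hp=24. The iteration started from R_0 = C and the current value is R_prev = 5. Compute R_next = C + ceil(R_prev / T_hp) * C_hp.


R_next = C + ceil(R_prev / T_hp) * C_hp
ceil(5 / 24) = ceil(0.2083) = 1
Interference = 1 * 2 = 2
R_next = 5 + 2 = 7

7


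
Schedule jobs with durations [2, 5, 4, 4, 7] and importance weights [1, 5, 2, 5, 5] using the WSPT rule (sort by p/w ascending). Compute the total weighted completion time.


Compute p/w ratios and sort ascending (WSPT): [(4, 5), (5, 5), (7, 5), (2, 1), (4, 2)]
Compute weighted completion times:
  Job (p=4,w=5): C=4, w*C=5*4=20
  Job (p=5,w=5): C=9, w*C=5*9=45
  Job (p=7,w=5): C=16, w*C=5*16=80
  Job (p=2,w=1): C=18, w*C=1*18=18
  Job (p=4,w=2): C=22, w*C=2*22=44
Total weighted completion time = 207

207


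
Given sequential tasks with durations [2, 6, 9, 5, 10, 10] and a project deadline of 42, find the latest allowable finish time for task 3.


LF(activity 3) = deadline - sum of successor durations
Successors: activities 4 through 6 with durations [5, 10, 10]
Sum of successor durations = 25
LF = 42 - 25 = 17

17


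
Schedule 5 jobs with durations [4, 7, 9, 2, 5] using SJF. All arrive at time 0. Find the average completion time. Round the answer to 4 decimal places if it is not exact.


SJF order (ascending): [2, 4, 5, 7, 9]
Completion times:
  Job 1: burst=2, C=2
  Job 2: burst=4, C=6
  Job 3: burst=5, C=11
  Job 4: burst=7, C=18
  Job 5: burst=9, C=27
Average completion = 64/5 = 12.8

12.8


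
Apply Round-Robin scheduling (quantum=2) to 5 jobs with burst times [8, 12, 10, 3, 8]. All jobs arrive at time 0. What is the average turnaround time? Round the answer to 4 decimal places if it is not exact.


Time quantum = 2
Execution trace:
  J1 runs 2 units, time = 2
  J2 runs 2 units, time = 4
  J3 runs 2 units, time = 6
  J4 runs 2 units, time = 8
  J5 runs 2 units, time = 10
  J1 runs 2 units, time = 12
  J2 runs 2 units, time = 14
  J3 runs 2 units, time = 16
  J4 runs 1 units, time = 17
  J5 runs 2 units, time = 19
  J1 runs 2 units, time = 21
  J2 runs 2 units, time = 23
  J3 runs 2 units, time = 25
  J5 runs 2 units, time = 27
  J1 runs 2 units, time = 29
  J2 runs 2 units, time = 31
  J3 runs 2 units, time = 33
  J5 runs 2 units, time = 35
  J2 runs 2 units, time = 37
  J3 runs 2 units, time = 39
  J2 runs 2 units, time = 41
Finish times: [29, 41, 39, 17, 35]
Average turnaround = 161/5 = 32.2

32.2


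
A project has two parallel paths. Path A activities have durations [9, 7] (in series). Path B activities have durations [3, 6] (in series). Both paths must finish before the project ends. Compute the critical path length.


Path A total = 9 + 7 = 16
Path B total = 3 + 6 = 9
Critical path = longest path = max(16, 9) = 16

16


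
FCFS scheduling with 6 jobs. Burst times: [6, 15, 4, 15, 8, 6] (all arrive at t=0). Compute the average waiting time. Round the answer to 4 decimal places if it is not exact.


FCFS order (as given): [6, 15, 4, 15, 8, 6]
Waiting times:
  Job 1: wait = 0
  Job 2: wait = 6
  Job 3: wait = 21
  Job 4: wait = 25
  Job 5: wait = 40
  Job 6: wait = 48
Sum of waiting times = 140
Average waiting time = 140/6 = 23.3333

23.3333


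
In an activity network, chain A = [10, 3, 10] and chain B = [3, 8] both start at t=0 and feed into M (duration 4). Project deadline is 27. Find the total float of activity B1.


Forward pass: ES(B1) = sum of predecessors on chain B = 0
EF = ES + duration = 0 + 3 = 3
Backward pass: LF(M) = deadline = 27; LS(M) = 27 - 4 = 23
LF(B1) = LS(M) - sum(successors on chain B) = 23 - 8 = 15
LS = LF - duration = 15 - 3 = 12
Total float = LS - ES = 12 - 0 = 12

12


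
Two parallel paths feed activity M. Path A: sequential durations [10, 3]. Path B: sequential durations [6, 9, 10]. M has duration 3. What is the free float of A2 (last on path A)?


ES(A2) = sum of predecessors on chain A = 10
EF(A2) = ES + duration = 10 + 3 = 13
Successor of A2 is M. ES(M) = max(sum(A), sum(B)) = max(13, 25) = 25
Free float = ES(successor) - EF(current) = 25 - 13 = 12

12


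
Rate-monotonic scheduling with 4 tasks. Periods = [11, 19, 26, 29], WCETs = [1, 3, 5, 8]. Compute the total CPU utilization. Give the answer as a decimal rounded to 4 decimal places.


Compute individual utilizations (exact fractions):
  Task 1: C/T = 1/11 (approx. 0.0909)
  Task 2: C/T = 3/19 (approx. 0.1579)
  Task 3: C/T = 5/26 (approx. 0.1923)
  Task 4: C/T = 8/29 (approx. 0.2759)
Total utilization U = 1/11 + 3/19 + 5/26 + 8/29 = 112985/157586
Rounded to 4 decimal places: U = 0.7170
RM (Liu & Layland) bound for 4 tasks = 0.756828; compare with U = 112985/157586 (approx. 0.716974)
U <= bound, so schedulable by RM sufficient condition.

0.7170


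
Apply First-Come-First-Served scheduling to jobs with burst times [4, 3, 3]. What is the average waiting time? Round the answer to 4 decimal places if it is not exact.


FCFS order (as given): [4, 3, 3]
Waiting times:
  Job 1: wait = 0
  Job 2: wait = 4
  Job 3: wait = 7
Sum of waiting times = 11
Average waiting time = 11/3 = 3.6667

3.6667


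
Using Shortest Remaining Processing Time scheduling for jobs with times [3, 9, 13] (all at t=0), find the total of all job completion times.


Since all jobs arrive at t=0, SRPT equals SPT ordering.
SPT order: [3, 9, 13]
Completion times:
  Job 1: p=3, C=3
  Job 2: p=9, C=12
  Job 3: p=13, C=25
Total completion time = 3 + 12 + 25 = 40

40


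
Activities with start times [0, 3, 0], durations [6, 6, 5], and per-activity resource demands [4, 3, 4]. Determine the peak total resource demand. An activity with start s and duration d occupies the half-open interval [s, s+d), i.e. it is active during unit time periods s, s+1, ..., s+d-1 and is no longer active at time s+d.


Each activity i is active on [start_i, start_i + duration_i).
Compute total resource usage per time slot:
  t=0: active resources = [4, 4], total = 8
  t=1: active resources = [4, 4], total = 8
  t=2: active resources = [4, 4], total = 8
  t=3: active resources = [4, 3, 4], total = 11
  t=4: active resources = [4, 3, 4], total = 11
  t=5: active resources = [4, 3], total = 7
  t=6: active resources = [3], total = 3
  t=7: active resources = [3], total = 3
  t=8: active resources = [3], total = 3
Peak resource demand = 11

11


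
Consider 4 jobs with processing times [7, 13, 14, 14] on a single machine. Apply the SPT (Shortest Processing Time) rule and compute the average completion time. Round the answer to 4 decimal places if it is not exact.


Sort jobs by processing time (SPT order): [7, 13, 14, 14]
Compute completion times sequentially:
  Job 1: processing = 7, completes at 7
  Job 2: processing = 13, completes at 20
  Job 3: processing = 14, completes at 34
  Job 4: processing = 14, completes at 48
Sum of completion times = 109
Average completion time = 109/4 = 27.25

27.25


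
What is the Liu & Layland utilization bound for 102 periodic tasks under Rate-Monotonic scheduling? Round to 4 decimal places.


Compute 2^(1/102) = 1.0068187028
Subtract 1: 1.0068187028 - 1 = 0.0068187028
Multiply by n: 102 * 0.0068187028 = 0.6955076856
Round to 4 dp: 0.6955

0.6955


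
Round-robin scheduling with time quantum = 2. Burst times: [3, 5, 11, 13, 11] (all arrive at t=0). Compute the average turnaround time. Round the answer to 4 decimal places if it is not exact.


Time quantum = 2
Execution trace:
  J1 runs 2 units, time = 2
  J2 runs 2 units, time = 4
  J3 runs 2 units, time = 6
  J4 runs 2 units, time = 8
  J5 runs 2 units, time = 10
  J1 runs 1 units, time = 11
  J2 runs 2 units, time = 13
  J3 runs 2 units, time = 15
  J4 runs 2 units, time = 17
  J5 runs 2 units, time = 19
  J2 runs 1 units, time = 20
  J3 runs 2 units, time = 22
  J4 runs 2 units, time = 24
  J5 runs 2 units, time = 26
  J3 runs 2 units, time = 28
  J4 runs 2 units, time = 30
  J5 runs 2 units, time = 32
  J3 runs 2 units, time = 34
  J4 runs 2 units, time = 36
  J5 runs 2 units, time = 38
  J3 runs 1 units, time = 39
  J4 runs 2 units, time = 41
  J5 runs 1 units, time = 42
  J4 runs 1 units, time = 43
Finish times: [11, 20, 39, 43, 42]
Average turnaround = 155/5 = 31.0

31.0


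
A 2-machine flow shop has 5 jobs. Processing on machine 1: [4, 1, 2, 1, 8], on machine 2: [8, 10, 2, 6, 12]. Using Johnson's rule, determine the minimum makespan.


Apply Johnson's rule:
  Group 1 (a <= b): [(2, 1, 10), (4, 1, 6), (3, 2, 2), (1, 4, 8), (5, 8, 12)]
  Group 2 (a > b): []
Optimal job order: [2, 4, 3, 1, 5]
Schedule:
  Job 2: M1 done at 1, M2 done at 11
  Job 4: M1 done at 2, M2 done at 17
  Job 3: M1 done at 4, M2 done at 19
  Job 1: M1 done at 8, M2 done at 27
  Job 5: M1 done at 16, M2 done at 39
Makespan = 39

39


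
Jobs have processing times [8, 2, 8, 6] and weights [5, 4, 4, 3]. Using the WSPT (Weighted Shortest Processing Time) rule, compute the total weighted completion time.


Compute p/w ratios and sort ascending (WSPT): [(2, 4), (8, 5), (8, 4), (6, 3)]
Compute weighted completion times:
  Job (p=2,w=4): C=2, w*C=4*2=8
  Job (p=8,w=5): C=10, w*C=5*10=50
  Job (p=8,w=4): C=18, w*C=4*18=72
  Job (p=6,w=3): C=24, w*C=3*24=72
Total weighted completion time = 202

202


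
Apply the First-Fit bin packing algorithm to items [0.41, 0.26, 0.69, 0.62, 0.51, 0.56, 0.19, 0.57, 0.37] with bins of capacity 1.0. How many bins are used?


Place items sequentially using First-Fit:
  Item 0.41 -> new Bin 1
  Item 0.26 -> Bin 1 (now 0.67)
  Item 0.69 -> new Bin 2
  Item 0.62 -> new Bin 3
  Item 0.51 -> new Bin 4
  Item 0.56 -> new Bin 5
  Item 0.19 -> Bin 1 (now 0.86)
  Item 0.57 -> new Bin 6
  Item 0.37 -> Bin 3 (now 0.99)
Total bins used = 6

6


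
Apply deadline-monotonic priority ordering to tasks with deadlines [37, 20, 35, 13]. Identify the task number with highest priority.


Sort tasks by relative deadline (ascending):
  Task 4: deadline = 13
  Task 2: deadline = 20
  Task 3: deadline = 35
  Task 1: deadline = 37
Priority order (highest first): [4, 2, 3, 1]
Highest priority task = 4

4


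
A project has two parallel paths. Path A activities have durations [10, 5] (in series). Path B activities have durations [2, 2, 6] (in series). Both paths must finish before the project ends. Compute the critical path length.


Path A total = 10 + 5 = 15
Path B total = 2 + 2 + 6 = 10
Critical path = longest path = max(15, 10) = 15

15


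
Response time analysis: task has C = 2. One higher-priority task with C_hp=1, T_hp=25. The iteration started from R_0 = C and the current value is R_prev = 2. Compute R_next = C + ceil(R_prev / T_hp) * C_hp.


R_next = C + ceil(R_prev / T_hp) * C_hp
ceil(2 / 25) = ceil(0.08) = 1
Interference = 1 * 1 = 1
R_next = 2 + 1 = 3

3


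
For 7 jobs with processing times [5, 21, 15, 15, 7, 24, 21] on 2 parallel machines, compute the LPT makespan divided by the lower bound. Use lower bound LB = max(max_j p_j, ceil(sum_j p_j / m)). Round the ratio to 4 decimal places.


LPT order: [24, 21, 21, 15, 15, 7, 5]
Machine loads after assignment: [54, 54]
LPT makespan = 54
Lower bound = max(max_job, ceil(total/2)) = max(24, 54) = 54
Ratio = 54 / 54 = 1.0

1.0


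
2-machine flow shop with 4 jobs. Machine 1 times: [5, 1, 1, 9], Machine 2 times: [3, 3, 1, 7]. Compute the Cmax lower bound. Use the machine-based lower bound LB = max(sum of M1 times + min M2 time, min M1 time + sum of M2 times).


LB1 = sum(M1 times) + min(M2 times) = 16 + 1 = 17
LB2 = min(M1 times) + sum(M2 times) = 1 + 14 = 15
Lower bound = max(LB1, LB2) = max(17, 15) = 17

17


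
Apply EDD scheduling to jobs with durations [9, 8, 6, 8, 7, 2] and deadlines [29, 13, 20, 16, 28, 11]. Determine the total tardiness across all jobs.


Sort by due date (EDD order): [(2, 11), (8, 13), (8, 16), (6, 20), (7, 28), (9, 29)]
Compute completion times and tardiness:
  Job 1: p=2, d=11, C=2, tardiness=max(0,2-11)=0
  Job 2: p=8, d=13, C=10, tardiness=max(0,10-13)=0
  Job 3: p=8, d=16, C=18, tardiness=max(0,18-16)=2
  Job 4: p=6, d=20, C=24, tardiness=max(0,24-20)=4
  Job 5: p=7, d=28, C=31, tardiness=max(0,31-28)=3
  Job 6: p=9, d=29, C=40, tardiness=max(0,40-29)=11
Total tardiness = 20

20


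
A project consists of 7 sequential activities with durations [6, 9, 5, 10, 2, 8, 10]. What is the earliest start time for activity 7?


Activity 7 starts after activities 1 through 6 complete.
Predecessor durations: [6, 9, 5, 10, 2, 8]
ES = 6 + 9 + 5 + 10 + 2 + 8 = 40

40


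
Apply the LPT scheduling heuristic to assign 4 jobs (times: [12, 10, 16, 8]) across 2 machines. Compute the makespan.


Sort jobs in decreasing order (LPT): [16, 12, 10, 8]
Assign each job to the least loaded machine:
  Machine 1: jobs [16, 8], load = 24
  Machine 2: jobs [12, 10], load = 22
Makespan = max load = 24

24


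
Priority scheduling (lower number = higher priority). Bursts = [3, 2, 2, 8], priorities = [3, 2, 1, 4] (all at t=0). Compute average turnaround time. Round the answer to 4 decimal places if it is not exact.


Sort by priority (ascending = highest first):
Order: [(1, 2), (2, 2), (3, 3), (4, 8)]
Completion times:
  Priority 1, burst=2, C=2
  Priority 2, burst=2, C=4
  Priority 3, burst=3, C=7
  Priority 4, burst=8, C=15
Average turnaround = 28/4 = 7.0

7.0


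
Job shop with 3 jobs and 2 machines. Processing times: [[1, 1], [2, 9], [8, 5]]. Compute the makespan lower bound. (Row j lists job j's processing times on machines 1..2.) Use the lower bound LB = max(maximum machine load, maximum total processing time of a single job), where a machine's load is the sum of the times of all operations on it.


Machine loads:
  Machine 1: 1 + 2 + 8 = 11
  Machine 2: 1 + 9 + 5 = 15
Max machine load = 15
Job totals:
  Job 1: 2
  Job 2: 11
  Job 3: 13
Max job total = 13
Lower bound = max(15, 13) = 15

15


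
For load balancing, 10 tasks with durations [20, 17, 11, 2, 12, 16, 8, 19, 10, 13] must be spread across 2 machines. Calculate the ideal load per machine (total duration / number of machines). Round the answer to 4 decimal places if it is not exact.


Total processing time = 20 + 17 + 11 + 2 + 12 + 16 + 8 + 19 + 10 + 13 = 128
Number of machines = 2
Ideal balanced load = 128 / 2 = 64.0

64.0


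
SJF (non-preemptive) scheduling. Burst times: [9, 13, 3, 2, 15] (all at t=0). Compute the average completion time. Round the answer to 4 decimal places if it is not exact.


SJF order (ascending): [2, 3, 9, 13, 15]
Completion times:
  Job 1: burst=2, C=2
  Job 2: burst=3, C=5
  Job 3: burst=9, C=14
  Job 4: burst=13, C=27
  Job 5: burst=15, C=42
Average completion = 90/5 = 18.0

18.0


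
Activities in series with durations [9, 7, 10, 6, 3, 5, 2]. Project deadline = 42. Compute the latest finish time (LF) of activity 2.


LF(activity 2) = deadline - sum of successor durations
Successors: activities 3 through 7 with durations [10, 6, 3, 5, 2]
Sum of successor durations = 26
LF = 42 - 26 = 16

16


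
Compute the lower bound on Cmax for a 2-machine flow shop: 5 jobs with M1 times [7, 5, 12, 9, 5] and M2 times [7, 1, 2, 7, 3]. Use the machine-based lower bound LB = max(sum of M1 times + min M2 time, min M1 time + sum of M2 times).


LB1 = sum(M1 times) + min(M2 times) = 38 + 1 = 39
LB2 = min(M1 times) + sum(M2 times) = 5 + 20 = 25
Lower bound = max(LB1, LB2) = max(39, 25) = 39

39


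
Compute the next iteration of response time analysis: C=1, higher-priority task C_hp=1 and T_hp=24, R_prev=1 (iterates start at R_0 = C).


R_next = C + ceil(R_prev / T_hp) * C_hp
ceil(1 / 24) = ceil(0.0417) = 1
Interference = 1 * 1 = 1
R_next = 1 + 1 = 2

2


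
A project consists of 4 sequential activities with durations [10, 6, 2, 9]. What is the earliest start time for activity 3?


Activity 3 starts after activities 1 through 2 complete.
Predecessor durations: [10, 6]
ES = 10 + 6 = 16

16


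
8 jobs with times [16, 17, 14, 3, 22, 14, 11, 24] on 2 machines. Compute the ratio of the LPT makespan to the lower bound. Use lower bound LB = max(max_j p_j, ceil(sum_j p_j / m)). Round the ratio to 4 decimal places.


LPT order: [24, 22, 17, 16, 14, 14, 11, 3]
Machine loads after assignment: [57, 64]
LPT makespan = 64
Lower bound = max(max_job, ceil(total/2)) = max(24, 61) = 61
Ratio = 64 / 61 = 1.0492

1.0492


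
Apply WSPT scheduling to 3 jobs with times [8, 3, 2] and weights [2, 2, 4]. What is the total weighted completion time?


Compute p/w ratios and sort ascending (WSPT): [(2, 4), (3, 2), (8, 2)]
Compute weighted completion times:
  Job (p=2,w=4): C=2, w*C=4*2=8
  Job (p=3,w=2): C=5, w*C=2*5=10
  Job (p=8,w=2): C=13, w*C=2*13=26
Total weighted completion time = 44

44


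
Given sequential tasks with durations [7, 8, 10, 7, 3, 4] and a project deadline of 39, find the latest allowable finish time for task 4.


LF(activity 4) = deadline - sum of successor durations
Successors: activities 5 through 6 with durations [3, 4]
Sum of successor durations = 7
LF = 39 - 7 = 32

32


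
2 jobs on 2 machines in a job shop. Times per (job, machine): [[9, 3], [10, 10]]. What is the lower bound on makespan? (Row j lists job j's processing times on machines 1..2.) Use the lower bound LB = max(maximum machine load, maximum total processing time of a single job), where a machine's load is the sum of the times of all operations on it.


Machine loads:
  Machine 1: 9 + 10 = 19
  Machine 2: 3 + 10 = 13
Max machine load = 19
Job totals:
  Job 1: 12
  Job 2: 20
Max job total = 20
Lower bound = max(19, 20) = 20

20


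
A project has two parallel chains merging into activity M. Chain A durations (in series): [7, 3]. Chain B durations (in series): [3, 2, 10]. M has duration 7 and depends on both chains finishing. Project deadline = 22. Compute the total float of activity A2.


Forward pass: ES(A2) = sum of predecessors on chain A = 7
EF = ES + duration = 7 + 3 = 10
Backward pass: LF(M) = deadline = 22; LS(M) = 22 - 7 = 15
LF(A2) = LS(M) - sum(successors on chain A) = 15 - 0 = 15
LS = LF - duration = 15 - 3 = 12
Total float = LS - ES = 12 - 7 = 5

5


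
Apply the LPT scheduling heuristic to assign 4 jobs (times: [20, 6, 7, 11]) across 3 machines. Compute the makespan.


Sort jobs in decreasing order (LPT): [20, 11, 7, 6]
Assign each job to the least loaded machine:
  Machine 1: jobs [20], load = 20
  Machine 2: jobs [11], load = 11
  Machine 3: jobs [7, 6], load = 13
Makespan = max load = 20

20


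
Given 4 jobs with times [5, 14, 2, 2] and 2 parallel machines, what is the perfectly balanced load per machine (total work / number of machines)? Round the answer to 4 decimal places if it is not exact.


Total processing time = 5 + 14 + 2 + 2 = 23
Number of machines = 2
Ideal balanced load = 23 / 2 = 11.5

11.5


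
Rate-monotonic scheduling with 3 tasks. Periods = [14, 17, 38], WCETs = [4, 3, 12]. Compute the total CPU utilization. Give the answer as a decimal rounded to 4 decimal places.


Compute individual utilizations (exact fractions):
  Task 1: C/T = 4/14 = 2/7 (approx. 0.2857)
  Task 2: C/T = 3/17 (approx. 0.1765)
  Task 3: C/T = 12/38 = 6/19 (approx. 0.3158)
Total utilization U = 2/7 + 3/17 + 6/19 = 1759/2261
Rounded to 4 decimal places: U = 0.7780
RM (Liu & Layland) bound for 3 tasks = 0.779763; compare with U = 1759/2261 (approx. 0.777974)
U <= bound, so schedulable by RM sufficient condition.

0.7780


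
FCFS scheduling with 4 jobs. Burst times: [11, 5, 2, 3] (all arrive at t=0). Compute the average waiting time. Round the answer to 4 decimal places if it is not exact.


FCFS order (as given): [11, 5, 2, 3]
Waiting times:
  Job 1: wait = 0
  Job 2: wait = 11
  Job 3: wait = 16
  Job 4: wait = 18
Sum of waiting times = 45
Average waiting time = 45/4 = 11.25

11.25


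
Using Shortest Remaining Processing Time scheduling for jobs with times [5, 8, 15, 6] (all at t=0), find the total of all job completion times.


Since all jobs arrive at t=0, SRPT equals SPT ordering.
SPT order: [5, 6, 8, 15]
Completion times:
  Job 1: p=5, C=5
  Job 2: p=6, C=11
  Job 3: p=8, C=19
  Job 4: p=15, C=34
Total completion time = 5 + 11 + 19 + 34 = 69

69


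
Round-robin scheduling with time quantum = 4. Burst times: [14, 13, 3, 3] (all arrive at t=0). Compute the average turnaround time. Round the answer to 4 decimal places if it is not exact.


Time quantum = 4
Execution trace:
  J1 runs 4 units, time = 4
  J2 runs 4 units, time = 8
  J3 runs 3 units, time = 11
  J4 runs 3 units, time = 14
  J1 runs 4 units, time = 18
  J2 runs 4 units, time = 22
  J1 runs 4 units, time = 26
  J2 runs 4 units, time = 30
  J1 runs 2 units, time = 32
  J2 runs 1 units, time = 33
Finish times: [32, 33, 11, 14]
Average turnaround = 90/4 = 22.5

22.5


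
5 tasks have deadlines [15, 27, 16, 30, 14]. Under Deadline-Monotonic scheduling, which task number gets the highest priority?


Sort tasks by relative deadline (ascending):
  Task 5: deadline = 14
  Task 1: deadline = 15
  Task 3: deadline = 16
  Task 2: deadline = 27
  Task 4: deadline = 30
Priority order (highest first): [5, 1, 3, 2, 4]
Highest priority task = 5

5


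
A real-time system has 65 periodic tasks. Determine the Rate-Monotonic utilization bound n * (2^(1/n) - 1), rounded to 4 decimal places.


Compute 2^(1/65) = 1.0107208638
Subtract 1: 1.0107208638 - 1 = 0.0107208638
Multiply by n: 65 * 0.0107208638 = 0.6968561470
Round to 4 dp: 0.6969

0.6969


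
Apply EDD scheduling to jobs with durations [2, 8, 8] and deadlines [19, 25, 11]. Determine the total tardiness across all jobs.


Sort by due date (EDD order): [(8, 11), (2, 19), (8, 25)]
Compute completion times and tardiness:
  Job 1: p=8, d=11, C=8, tardiness=max(0,8-11)=0
  Job 2: p=2, d=19, C=10, tardiness=max(0,10-19)=0
  Job 3: p=8, d=25, C=18, tardiness=max(0,18-25)=0
Total tardiness = 0

0


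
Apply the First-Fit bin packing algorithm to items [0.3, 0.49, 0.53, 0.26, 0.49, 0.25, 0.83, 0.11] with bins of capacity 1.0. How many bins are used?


Place items sequentially using First-Fit:
  Item 0.3 -> new Bin 1
  Item 0.49 -> Bin 1 (now 0.79)
  Item 0.53 -> new Bin 2
  Item 0.26 -> Bin 2 (now 0.79)
  Item 0.49 -> new Bin 3
  Item 0.25 -> Bin 3 (now 0.74)
  Item 0.83 -> new Bin 4
  Item 0.11 -> Bin 1 (now 0.9)
Total bins used = 4

4


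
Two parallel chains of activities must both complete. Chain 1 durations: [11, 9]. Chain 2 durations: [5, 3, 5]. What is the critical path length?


Path A total = 11 + 9 = 20
Path B total = 5 + 3 + 5 = 13
Critical path = longest path = max(20, 13) = 20

20


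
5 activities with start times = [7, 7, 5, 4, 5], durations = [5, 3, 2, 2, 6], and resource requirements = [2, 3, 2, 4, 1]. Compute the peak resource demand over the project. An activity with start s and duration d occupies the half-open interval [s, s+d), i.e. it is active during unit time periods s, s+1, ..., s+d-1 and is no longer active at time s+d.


Each activity i is active on [start_i, start_i + duration_i).
Compute total resource usage per time slot:
  t=0: active resources = [], total = 0
  t=1: active resources = [], total = 0
  t=2: active resources = [], total = 0
  t=3: active resources = [], total = 0
  t=4: active resources = [4], total = 4
  t=5: active resources = [2, 4, 1], total = 7
  t=6: active resources = [2, 1], total = 3
  t=7: active resources = [2, 3, 1], total = 6
  t=8: active resources = [2, 3, 1], total = 6
  t=9: active resources = [2, 3, 1], total = 6
  t=10: active resources = [2, 1], total = 3
  t=11: active resources = [2], total = 2
Peak resource demand = 7

7


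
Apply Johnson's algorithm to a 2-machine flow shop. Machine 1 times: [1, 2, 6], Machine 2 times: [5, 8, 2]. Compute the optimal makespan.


Apply Johnson's rule:
  Group 1 (a <= b): [(1, 1, 5), (2, 2, 8)]
  Group 2 (a > b): [(3, 6, 2)]
Optimal job order: [1, 2, 3]
Schedule:
  Job 1: M1 done at 1, M2 done at 6
  Job 2: M1 done at 3, M2 done at 14
  Job 3: M1 done at 9, M2 done at 16
Makespan = 16

16


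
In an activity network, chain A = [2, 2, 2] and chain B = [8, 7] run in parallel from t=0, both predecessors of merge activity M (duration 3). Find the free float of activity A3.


ES(A3) = sum of predecessors on chain A = 4
EF(A3) = ES + duration = 4 + 2 = 6
Successor of A3 is M. ES(M) = max(sum(A), sum(B)) = max(6, 15) = 15
Free float = ES(successor) - EF(current) = 15 - 6 = 9

9


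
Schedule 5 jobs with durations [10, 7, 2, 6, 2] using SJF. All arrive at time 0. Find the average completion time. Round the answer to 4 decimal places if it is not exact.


SJF order (ascending): [2, 2, 6, 7, 10]
Completion times:
  Job 1: burst=2, C=2
  Job 2: burst=2, C=4
  Job 3: burst=6, C=10
  Job 4: burst=7, C=17
  Job 5: burst=10, C=27
Average completion = 60/5 = 12.0

12.0


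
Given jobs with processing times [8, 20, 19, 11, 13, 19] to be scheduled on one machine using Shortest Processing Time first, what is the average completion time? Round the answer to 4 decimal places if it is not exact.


Sort jobs by processing time (SPT order): [8, 11, 13, 19, 19, 20]
Compute completion times sequentially:
  Job 1: processing = 8, completes at 8
  Job 2: processing = 11, completes at 19
  Job 3: processing = 13, completes at 32
  Job 4: processing = 19, completes at 51
  Job 5: processing = 19, completes at 70
  Job 6: processing = 20, completes at 90
Sum of completion times = 270
Average completion time = 270/6 = 45.0

45.0


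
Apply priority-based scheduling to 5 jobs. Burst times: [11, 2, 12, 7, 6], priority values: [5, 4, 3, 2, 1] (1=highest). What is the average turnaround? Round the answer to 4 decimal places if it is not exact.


Sort by priority (ascending = highest first):
Order: [(1, 6), (2, 7), (3, 12), (4, 2), (5, 11)]
Completion times:
  Priority 1, burst=6, C=6
  Priority 2, burst=7, C=13
  Priority 3, burst=12, C=25
  Priority 4, burst=2, C=27
  Priority 5, burst=11, C=38
Average turnaround = 109/5 = 21.8

21.8


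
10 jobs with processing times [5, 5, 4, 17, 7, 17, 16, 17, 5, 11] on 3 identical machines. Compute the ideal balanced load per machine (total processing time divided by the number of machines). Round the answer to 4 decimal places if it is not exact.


Total processing time = 5 + 5 + 4 + 17 + 7 + 17 + 16 + 17 + 5 + 11 = 104
Number of machines = 3
Ideal balanced load = 104 / 3 = 34.6667

34.6667


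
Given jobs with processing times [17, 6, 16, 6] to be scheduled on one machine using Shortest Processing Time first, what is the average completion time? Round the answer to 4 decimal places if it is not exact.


Sort jobs by processing time (SPT order): [6, 6, 16, 17]
Compute completion times sequentially:
  Job 1: processing = 6, completes at 6
  Job 2: processing = 6, completes at 12
  Job 3: processing = 16, completes at 28
  Job 4: processing = 17, completes at 45
Sum of completion times = 91
Average completion time = 91/4 = 22.75

22.75


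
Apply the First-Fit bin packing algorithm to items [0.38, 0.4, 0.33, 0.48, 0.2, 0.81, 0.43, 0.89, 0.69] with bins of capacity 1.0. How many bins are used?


Place items sequentially using First-Fit:
  Item 0.38 -> new Bin 1
  Item 0.4 -> Bin 1 (now 0.78)
  Item 0.33 -> new Bin 2
  Item 0.48 -> Bin 2 (now 0.81)
  Item 0.2 -> Bin 1 (now 0.98)
  Item 0.81 -> new Bin 3
  Item 0.43 -> new Bin 4
  Item 0.89 -> new Bin 5
  Item 0.69 -> new Bin 6
Total bins used = 6

6


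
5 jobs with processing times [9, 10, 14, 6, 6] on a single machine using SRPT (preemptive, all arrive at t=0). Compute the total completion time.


Since all jobs arrive at t=0, SRPT equals SPT ordering.
SPT order: [6, 6, 9, 10, 14]
Completion times:
  Job 1: p=6, C=6
  Job 2: p=6, C=12
  Job 3: p=9, C=21
  Job 4: p=10, C=31
  Job 5: p=14, C=45
Total completion time = 6 + 12 + 21 + 31 + 45 = 115

115


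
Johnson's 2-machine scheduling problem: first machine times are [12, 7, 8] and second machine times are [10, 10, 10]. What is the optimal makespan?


Apply Johnson's rule:
  Group 1 (a <= b): [(2, 7, 10), (3, 8, 10)]
  Group 2 (a > b): [(1, 12, 10)]
Optimal job order: [2, 3, 1]
Schedule:
  Job 2: M1 done at 7, M2 done at 17
  Job 3: M1 done at 15, M2 done at 27
  Job 1: M1 done at 27, M2 done at 37
Makespan = 37

37


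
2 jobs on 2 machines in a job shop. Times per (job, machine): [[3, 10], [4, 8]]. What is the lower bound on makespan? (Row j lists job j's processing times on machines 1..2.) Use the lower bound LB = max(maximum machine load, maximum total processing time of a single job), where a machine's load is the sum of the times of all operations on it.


Machine loads:
  Machine 1: 3 + 4 = 7
  Machine 2: 10 + 8 = 18
Max machine load = 18
Job totals:
  Job 1: 13
  Job 2: 12
Max job total = 13
Lower bound = max(18, 13) = 18

18


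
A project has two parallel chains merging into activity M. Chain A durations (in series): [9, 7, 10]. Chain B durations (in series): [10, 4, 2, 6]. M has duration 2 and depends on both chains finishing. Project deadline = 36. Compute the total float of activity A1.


Forward pass: ES(A1) = sum of predecessors on chain A = 0
EF = ES + duration = 0 + 9 = 9
Backward pass: LF(M) = deadline = 36; LS(M) = 36 - 2 = 34
LF(A1) = LS(M) - sum(successors on chain A) = 34 - 17 = 17
LS = LF - duration = 17 - 9 = 8
Total float = LS - ES = 8 - 0 = 8

8


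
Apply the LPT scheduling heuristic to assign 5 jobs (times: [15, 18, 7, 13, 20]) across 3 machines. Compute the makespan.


Sort jobs in decreasing order (LPT): [20, 18, 15, 13, 7]
Assign each job to the least loaded machine:
  Machine 1: jobs [20], load = 20
  Machine 2: jobs [18, 7], load = 25
  Machine 3: jobs [15, 13], load = 28
Makespan = max load = 28

28


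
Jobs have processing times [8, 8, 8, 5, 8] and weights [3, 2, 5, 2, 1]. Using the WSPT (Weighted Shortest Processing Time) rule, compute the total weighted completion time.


Compute p/w ratios and sort ascending (WSPT): [(8, 5), (5, 2), (8, 3), (8, 2), (8, 1)]
Compute weighted completion times:
  Job (p=8,w=5): C=8, w*C=5*8=40
  Job (p=5,w=2): C=13, w*C=2*13=26
  Job (p=8,w=3): C=21, w*C=3*21=63
  Job (p=8,w=2): C=29, w*C=2*29=58
  Job (p=8,w=1): C=37, w*C=1*37=37
Total weighted completion time = 224

224


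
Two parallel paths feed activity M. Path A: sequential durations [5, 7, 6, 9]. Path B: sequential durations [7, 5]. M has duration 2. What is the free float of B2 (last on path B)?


ES(B2) = sum of predecessors on chain B = 7
EF(B2) = ES + duration = 7 + 5 = 12
Successor of B2 is M. ES(M) = max(sum(A), sum(B)) = max(27, 12) = 27
Free float = ES(successor) - EF(current) = 27 - 12 = 15

15


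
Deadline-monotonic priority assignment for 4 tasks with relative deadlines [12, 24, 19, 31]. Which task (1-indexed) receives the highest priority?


Sort tasks by relative deadline (ascending):
  Task 1: deadline = 12
  Task 3: deadline = 19
  Task 2: deadline = 24
  Task 4: deadline = 31
Priority order (highest first): [1, 3, 2, 4]
Highest priority task = 1

1


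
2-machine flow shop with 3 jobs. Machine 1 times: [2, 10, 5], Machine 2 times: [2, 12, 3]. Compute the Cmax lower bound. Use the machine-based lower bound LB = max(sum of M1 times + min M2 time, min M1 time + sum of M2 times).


LB1 = sum(M1 times) + min(M2 times) = 17 + 2 = 19
LB2 = min(M1 times) + sum(M2 times) = 2 + 17 = 19
Lower bound = max(LB1, LB2) = max(19, 19) = 19

19


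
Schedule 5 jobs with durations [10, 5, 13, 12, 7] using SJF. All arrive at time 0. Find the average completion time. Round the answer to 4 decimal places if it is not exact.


SJF order (ascending): [5, 7, 10, 12, 13]
Completion times:
  Job 1: burst=5, C=5
  Job 2: burst=7, C=12
  Job 3: burst=10, C=22
  Job 4: burst=12, C=34
  Job 5: burst=13, C=47
Average completion = 120/5 = 24.0

24.0
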